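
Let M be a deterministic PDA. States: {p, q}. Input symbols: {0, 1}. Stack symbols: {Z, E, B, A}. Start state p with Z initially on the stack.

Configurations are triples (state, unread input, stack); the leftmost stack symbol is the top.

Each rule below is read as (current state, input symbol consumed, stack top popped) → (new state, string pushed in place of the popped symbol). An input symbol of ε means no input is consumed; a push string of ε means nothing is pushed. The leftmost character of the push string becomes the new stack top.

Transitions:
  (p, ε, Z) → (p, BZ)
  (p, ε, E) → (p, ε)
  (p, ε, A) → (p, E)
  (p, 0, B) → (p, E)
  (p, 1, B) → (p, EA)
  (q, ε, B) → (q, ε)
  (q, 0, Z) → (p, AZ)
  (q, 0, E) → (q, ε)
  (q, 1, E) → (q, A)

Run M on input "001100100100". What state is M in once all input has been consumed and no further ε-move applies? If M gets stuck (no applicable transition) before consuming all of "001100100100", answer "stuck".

p

(p, 001100100100, Z)
  ε-move, top Z: go to p, push BZ → (p, 001100100100, BZ)
  read 0, top B: go to p, push E → (p, 01100100100, EZ)
  ε-move, top E: go to p, push ε → (p, 01100100100, Z)
  ε-move, top Z: go to p, push BZ → (p, 01100100100, BZ)
  read 0, top B: go to p, push E → (p, 1100100100, EZ)
  ε-move, top E: go to p, push ε → (p, 1100100100, Z)
  ε-move, top Z: go to p, push BZ → (p, 1100100100, BZ)
  read 1, top B: go to p, push EA → (p, 100100100, EAZ)
  ε-move, top E: go to p, push ε → (p, 100100100, AZ)
  ε-move, top A: go to p, push E → (p, 100100100, EZ)
  ε-move, top E: go to p, push ε → (p, 100100100, Z)
  ε-move, top Z: go to p, push BZ → (p, 100100100, BZ)
  read 1, top B: go to p, push EA → (p, 00100100, EAZ)
  ε-move, top E: go to p, push ε → (p, 00100100, AZ)
  ε-move, top A: go to p, push E → (p, 00100100, EZ)
  ε-move, top E: go to p, push ε → (p, 00100100, Z)
  ε-move, top Z: go to p, push BZ → (p, 00100100, BZ)
  read 0, top B: go to p, push E → (p, 0100100, EZ)
  ε-move, top E: go to p, push ε → (p, 0100100, Z)
  ε-move, top Z: go to p, push BZ → (p, 0100100, BZ)
  read 0, top B: go to p, push E → (p, 100100, EZ)
  ε-move, top E: go to p, push ε → (p, 100100, Z)
  ε-move, top Z: go to p, push BZ → (p, 100100, BZ)
  read 1, top B: go to p, push EA → (p, 00100, EAZ)
  ε-move, top E: go to p, push ε → (p, 00100, AZ)
  ε-move, top A: go to p, push E → (p, 00100, EZ)
  ε-move, top E: go to p, push ε → (p, 00100, Z)
  ε-move, top Z: go to p, push BZ → (p, 00100, BZ)
  read 0, top B: go to p, push E → (p, 0100, EZ)
  ε-move, top E: go to p, push ε → (p, 0100, Z)
  ε-move, top Z: go to p, push BZ → (p, 0100, BZ)
  read 0, top B: go to p, push E → (p, 100, EZ)
  ε-move, top E: go to p, push ε → (p, 100, Z)
  ε-move, top Z: go to p, push BZ → (p, 100, BZ)
  read 1, top B: go to p, push EA → (p, 00, EAZ)
  ε-move, top E: go to p, push ε → (p, 00, AZ)
  ε-move, top A: go to p, push E → (p, 00, EZ)
  ε-move, top E: go to p, push ε → (p, 00, Z)
  ε-move, top Z: go to p, push BZ → (p, 00, BZ)
  read 0, top B: go to p, push E → (p, 0, EZ)
  ε-move, top E: go to p, push ε → (p, 0, Z)
  ε-move, top Z: go to p, push BZ → (p, 0, BZ)
  read 0, top B: go to p, push E → (p, ε, EZ)
  ε-move, top E: go to p, push ε → (p, ε, Z)
  ε-move, top Z: go to p, push BZ → (p, ε, BZ)
All input consumed; M is in state p.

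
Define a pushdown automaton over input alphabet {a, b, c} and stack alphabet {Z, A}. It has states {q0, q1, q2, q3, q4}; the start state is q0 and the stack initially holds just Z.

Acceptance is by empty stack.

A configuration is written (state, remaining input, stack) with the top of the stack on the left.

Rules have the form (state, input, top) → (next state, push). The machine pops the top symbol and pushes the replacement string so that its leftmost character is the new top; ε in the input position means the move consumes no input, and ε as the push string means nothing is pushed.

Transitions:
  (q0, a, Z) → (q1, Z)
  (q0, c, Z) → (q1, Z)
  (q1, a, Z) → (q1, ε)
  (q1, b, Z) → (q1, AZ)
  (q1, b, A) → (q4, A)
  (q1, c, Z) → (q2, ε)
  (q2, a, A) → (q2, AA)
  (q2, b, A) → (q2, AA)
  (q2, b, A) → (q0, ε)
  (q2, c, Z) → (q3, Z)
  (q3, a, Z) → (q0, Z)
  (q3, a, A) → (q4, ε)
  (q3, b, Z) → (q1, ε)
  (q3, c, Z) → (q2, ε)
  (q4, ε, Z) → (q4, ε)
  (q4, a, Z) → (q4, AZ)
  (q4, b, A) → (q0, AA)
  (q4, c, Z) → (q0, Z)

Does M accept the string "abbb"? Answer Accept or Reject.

Reject

No computation consumes all input and empties the stack.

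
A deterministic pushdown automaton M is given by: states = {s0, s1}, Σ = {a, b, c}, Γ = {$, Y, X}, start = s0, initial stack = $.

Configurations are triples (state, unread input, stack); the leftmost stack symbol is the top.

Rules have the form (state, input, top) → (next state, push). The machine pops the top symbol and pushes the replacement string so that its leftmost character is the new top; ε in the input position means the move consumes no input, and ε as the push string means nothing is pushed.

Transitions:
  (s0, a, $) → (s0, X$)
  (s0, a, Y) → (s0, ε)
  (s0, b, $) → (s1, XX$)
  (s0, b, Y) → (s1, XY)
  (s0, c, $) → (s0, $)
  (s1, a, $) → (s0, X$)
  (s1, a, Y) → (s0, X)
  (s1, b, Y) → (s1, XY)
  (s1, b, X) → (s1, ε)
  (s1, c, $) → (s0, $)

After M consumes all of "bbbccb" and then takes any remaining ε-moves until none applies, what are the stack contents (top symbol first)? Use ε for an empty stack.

(s0, bbbccb, $) ⊢ (s1, bbccb, XX$) ⊢ (s1, bccb, X$) ⊢ (s1, ccb, $) ⊢ (s0, cb, $) ⊢ (s0, b, $) ⊢ (s1, ε, XX$)
All input consumed in state s1 with stack XX$.

XX$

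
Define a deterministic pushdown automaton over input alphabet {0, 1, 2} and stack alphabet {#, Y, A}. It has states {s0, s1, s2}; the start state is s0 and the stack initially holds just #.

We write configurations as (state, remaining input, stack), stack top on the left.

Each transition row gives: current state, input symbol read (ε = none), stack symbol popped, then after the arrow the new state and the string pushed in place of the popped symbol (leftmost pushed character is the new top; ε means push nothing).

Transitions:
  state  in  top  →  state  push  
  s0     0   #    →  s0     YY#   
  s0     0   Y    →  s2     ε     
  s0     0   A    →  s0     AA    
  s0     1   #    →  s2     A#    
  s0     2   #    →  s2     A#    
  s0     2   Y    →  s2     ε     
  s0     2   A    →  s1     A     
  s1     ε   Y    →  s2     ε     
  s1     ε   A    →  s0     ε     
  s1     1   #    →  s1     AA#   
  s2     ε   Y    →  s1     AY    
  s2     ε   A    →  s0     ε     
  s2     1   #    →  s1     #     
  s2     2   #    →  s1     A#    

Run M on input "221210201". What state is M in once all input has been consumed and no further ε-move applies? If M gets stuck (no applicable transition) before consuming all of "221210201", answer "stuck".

s1

(s0, 221210201, #) ⊢ (s2, 21210201, A#) ⊢ (s0, 21210201, #) ⊢ (s2, 1210201, A#) ⊢ (s0, 1210201, #) ⊢ (s2, 210201, A#) ⊢ (s0, 210201, #) ⊢ (s2, 10201, A#) ⊢ (s0, 10201, #) ⊢ (s2, 0201, A#) ⊢ (s0, 0201, #) ⊢ (s0, 201, YY#) ⊢ (s2, 01, Y#) ⊢ (s1, 01, AY#) ⊢ (s0, 01, Y#) ⊢ (s2, 1, #) ⊢ (s1, ε, #)
All input consumed; M is in state s1.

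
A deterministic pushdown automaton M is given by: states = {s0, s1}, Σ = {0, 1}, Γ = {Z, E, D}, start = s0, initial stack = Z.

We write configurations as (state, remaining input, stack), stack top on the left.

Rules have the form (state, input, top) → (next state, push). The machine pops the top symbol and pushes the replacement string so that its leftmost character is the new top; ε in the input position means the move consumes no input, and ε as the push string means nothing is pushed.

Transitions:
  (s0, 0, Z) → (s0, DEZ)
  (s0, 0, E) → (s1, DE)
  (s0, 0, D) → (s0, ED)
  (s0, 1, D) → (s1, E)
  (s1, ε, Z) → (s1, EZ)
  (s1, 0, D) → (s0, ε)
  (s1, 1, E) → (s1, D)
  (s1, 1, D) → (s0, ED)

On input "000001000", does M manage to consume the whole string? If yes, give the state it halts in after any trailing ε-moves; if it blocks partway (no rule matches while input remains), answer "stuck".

s1

(s0, 000001000, Z) ⊢ (s0, 00001000, DEZ) ⊢ (s0, 0001000, EDEZ) ⊢ (s1, 001000, DEDEZ) ⊢ (s0, 01000, EDEZ) ⊢ (s1, 1000, DEDEZ) ⊢ (s0, 000, EDEDEZ) ⊢ (s1, 00, DEDEDEZ) ⊢ (s0, 0, EDEDEZ) ⊢ (s1, ε, DEDEDEZ)
All input consumed; M is in state s1.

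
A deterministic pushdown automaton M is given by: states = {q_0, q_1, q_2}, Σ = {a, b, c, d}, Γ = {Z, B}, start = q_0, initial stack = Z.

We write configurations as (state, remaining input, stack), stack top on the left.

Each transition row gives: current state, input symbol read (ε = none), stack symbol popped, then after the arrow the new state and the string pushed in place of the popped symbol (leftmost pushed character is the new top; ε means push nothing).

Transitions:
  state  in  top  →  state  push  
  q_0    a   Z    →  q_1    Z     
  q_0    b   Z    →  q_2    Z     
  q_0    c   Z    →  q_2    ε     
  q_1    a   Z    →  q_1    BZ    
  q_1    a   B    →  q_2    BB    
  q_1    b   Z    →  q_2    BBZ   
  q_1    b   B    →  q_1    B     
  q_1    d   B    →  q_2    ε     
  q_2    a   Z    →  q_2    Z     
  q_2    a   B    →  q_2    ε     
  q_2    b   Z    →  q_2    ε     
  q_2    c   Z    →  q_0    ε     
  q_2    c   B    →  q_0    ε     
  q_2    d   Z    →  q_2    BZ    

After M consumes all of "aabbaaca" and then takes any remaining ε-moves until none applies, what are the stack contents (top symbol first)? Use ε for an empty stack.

Z

(q_0, aabbaaca, Z)
  read a, top Z: go to q_1, push Z → (q_1, abbaaca, Z)
  read a, top Z: go to q_1, push BZ → (q_1, bbaaca, BZ)
  read b, top B: go to q_1, push B → (q_1, baaca, BZ)
  read b, top B: go to q_1, push B → (q_1, aaca, BZ)
  read a, top B: go to q_2, push BB → (q_2, aca, BBZ)
  read a, top B: go to q_2, push ε → (q_2, ca, BZ)
  read c, top B: go to q_0, push ε → (q_0, a, Z)
  read a, top Z: go to q_1, push Z → (q_1, ε, Z)
All input consumed in state q_1 with stack Z.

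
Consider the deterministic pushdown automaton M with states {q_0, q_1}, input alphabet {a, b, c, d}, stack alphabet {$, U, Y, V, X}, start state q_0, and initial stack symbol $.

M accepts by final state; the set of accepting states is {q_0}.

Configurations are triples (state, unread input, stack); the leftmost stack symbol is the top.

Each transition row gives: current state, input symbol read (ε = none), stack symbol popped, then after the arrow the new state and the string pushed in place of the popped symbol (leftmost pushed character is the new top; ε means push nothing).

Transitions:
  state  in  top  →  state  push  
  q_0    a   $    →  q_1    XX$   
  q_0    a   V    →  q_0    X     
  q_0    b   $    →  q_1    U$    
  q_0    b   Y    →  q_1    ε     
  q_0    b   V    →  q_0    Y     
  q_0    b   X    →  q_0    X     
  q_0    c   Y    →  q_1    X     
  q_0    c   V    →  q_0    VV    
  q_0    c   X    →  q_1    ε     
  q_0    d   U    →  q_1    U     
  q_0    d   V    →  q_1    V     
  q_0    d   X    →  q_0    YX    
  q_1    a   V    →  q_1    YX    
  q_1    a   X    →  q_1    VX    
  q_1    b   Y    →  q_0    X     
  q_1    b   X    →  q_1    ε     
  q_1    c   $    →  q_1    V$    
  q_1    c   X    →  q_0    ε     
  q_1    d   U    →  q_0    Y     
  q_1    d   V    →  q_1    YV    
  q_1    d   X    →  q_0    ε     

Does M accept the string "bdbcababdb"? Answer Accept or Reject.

(q_0, bdbcababdb, $)
  read b, top $: go to q_1, push U$ → (q_1, dbcababdb, U$)
  read d, top U: go to q_0, push Y → (q_0, bcababdb, Y$)
  read b, top Y: go to q_1, push ε → (q_1, cababdb, $)
  read c, top $: go to q_1, push V$ → (q_1, ababdb, V$)
  read a, top V: go to q_1, push YX → (q_1, babdb, YX$)
  read b, top Y: go to q_0, push X → (q_0, abdb, XX$)
No transition applies at (q_0, abdb, XX$); input not fully consumed.

Reject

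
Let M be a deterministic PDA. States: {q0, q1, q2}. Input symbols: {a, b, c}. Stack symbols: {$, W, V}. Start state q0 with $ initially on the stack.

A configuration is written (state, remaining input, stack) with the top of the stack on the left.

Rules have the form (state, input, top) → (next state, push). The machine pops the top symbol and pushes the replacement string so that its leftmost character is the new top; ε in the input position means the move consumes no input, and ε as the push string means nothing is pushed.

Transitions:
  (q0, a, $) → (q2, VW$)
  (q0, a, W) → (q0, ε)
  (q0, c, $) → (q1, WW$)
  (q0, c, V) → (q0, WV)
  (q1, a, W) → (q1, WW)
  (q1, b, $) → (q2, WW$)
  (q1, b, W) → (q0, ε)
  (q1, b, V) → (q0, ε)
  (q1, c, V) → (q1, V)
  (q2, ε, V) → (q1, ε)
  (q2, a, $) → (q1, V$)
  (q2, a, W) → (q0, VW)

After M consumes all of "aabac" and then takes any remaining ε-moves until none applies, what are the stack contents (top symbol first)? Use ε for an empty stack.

(q0, aabac, $) ⊢ (q2, abac, VW$) ⊢ (q1, abac, W$) ⊢ (q1, bac, WW$) ⊢ (q0, ac, W$) ⊢ (q0, c, $) ⊢ (q1, ε, WW$)
All input consumed in state q1 with stack WW$.

WW$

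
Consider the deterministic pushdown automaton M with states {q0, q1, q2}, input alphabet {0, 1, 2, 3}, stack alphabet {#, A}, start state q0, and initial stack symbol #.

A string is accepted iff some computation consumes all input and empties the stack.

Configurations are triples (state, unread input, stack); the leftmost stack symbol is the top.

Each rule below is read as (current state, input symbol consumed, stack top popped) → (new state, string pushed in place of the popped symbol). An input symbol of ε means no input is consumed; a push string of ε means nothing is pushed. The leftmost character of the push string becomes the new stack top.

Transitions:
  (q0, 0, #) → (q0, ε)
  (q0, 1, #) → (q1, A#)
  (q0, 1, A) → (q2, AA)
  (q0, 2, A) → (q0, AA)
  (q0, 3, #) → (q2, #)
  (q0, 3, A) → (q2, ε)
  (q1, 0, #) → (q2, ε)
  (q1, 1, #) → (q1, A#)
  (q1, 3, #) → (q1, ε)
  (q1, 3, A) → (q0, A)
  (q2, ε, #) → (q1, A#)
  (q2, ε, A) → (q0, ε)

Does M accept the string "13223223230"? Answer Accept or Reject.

Accept

(q0, 13223223230, #)
  read 1, top #: go to q1, push A# → (q1, 3223223230, A#)
  read 3, top A: go to q0, push A → (q0, 223223230, A#)
  read 2, top A: go to q0, push AA → (q0, 23223230, AA#)
  read 2, top A: go to q0, push AA → (q0, 3223230, AAA#)
  read 3, top A: go to q2, push ε → (q2, 223230, AA#)
  ε-move, top A: go to q0, push ε → (q0, 223230, A#)
  read 2, top A: go to q0, push AA → (q0, 23230, AA#)
  read 2, top A: go to q0, push AA → (q0, 3230, AAA#)
  read 3, top A: go to q2, push ε → (q2, 230, AA#)
  ε-move, top A: go to q0, push ε → (q0, 230, A#)
  read 2, top A: go to q0, push AA → (q0, 30, AA#)
  read 3, top A: go to q2, push ε → (q2, 0, A#)
  ε-move, top A: go to q0, push ε → (q0, 0, #)
  read 0, top #: go to q0, push ε → (q0, ε, ε)
All input consumed and the stack is empty.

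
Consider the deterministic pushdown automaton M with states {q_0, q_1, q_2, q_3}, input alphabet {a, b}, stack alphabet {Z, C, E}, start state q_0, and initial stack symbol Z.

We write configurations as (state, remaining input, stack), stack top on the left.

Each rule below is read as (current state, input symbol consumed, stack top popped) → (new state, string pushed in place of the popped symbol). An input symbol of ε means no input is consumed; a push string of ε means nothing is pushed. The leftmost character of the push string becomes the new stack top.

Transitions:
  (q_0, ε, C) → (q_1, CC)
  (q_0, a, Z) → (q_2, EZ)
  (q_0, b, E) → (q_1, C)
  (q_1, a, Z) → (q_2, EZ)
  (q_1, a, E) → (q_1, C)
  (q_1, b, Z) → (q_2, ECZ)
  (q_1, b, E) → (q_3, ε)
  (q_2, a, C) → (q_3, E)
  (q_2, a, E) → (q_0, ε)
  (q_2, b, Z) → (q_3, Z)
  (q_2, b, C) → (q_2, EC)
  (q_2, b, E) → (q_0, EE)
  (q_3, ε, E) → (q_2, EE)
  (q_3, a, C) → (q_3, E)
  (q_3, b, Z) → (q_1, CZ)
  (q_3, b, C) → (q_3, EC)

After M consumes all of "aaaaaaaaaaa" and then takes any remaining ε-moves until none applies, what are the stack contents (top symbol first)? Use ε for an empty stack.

(q_0, aaaaaaaaaaa, Z)
  read a, top Z: go to q_2, push EZ → (q_2, aaaaaaaaaa, EZ)
  read a, top E: go to q_0, push ε → (q_0, aaaaaaaaa, Z)
  read a, top Z: go to q_2, push EZ → (q_2, aaaaaaaa, EZ)
  read a, top E: go to q_0, push ε → (q_0, aaaaaaa, Z)
  read a, top Z: go to q_2, push EZ → (q_2, aaaaaa, EZ)
  read a, top E: go to q_0, push ε → (q_0, aaaaa, Z)
  read a, top Z: go to q_2, push EZ → (q_2, aaaa, EZ)
  read a, top E: go to q_0, push ε → (q_0, aaa, Z)
  read a, top Z: go to q_2, push EZ → (q_2, aa, EZ)
  read a, top E: go to q_0, push ε → (q_0, a, Z)
  read a, top Z: go to q_2, push EZ → (q_2, ε, EZ)
All input consumed in state q_2 with stack EZ.

EZ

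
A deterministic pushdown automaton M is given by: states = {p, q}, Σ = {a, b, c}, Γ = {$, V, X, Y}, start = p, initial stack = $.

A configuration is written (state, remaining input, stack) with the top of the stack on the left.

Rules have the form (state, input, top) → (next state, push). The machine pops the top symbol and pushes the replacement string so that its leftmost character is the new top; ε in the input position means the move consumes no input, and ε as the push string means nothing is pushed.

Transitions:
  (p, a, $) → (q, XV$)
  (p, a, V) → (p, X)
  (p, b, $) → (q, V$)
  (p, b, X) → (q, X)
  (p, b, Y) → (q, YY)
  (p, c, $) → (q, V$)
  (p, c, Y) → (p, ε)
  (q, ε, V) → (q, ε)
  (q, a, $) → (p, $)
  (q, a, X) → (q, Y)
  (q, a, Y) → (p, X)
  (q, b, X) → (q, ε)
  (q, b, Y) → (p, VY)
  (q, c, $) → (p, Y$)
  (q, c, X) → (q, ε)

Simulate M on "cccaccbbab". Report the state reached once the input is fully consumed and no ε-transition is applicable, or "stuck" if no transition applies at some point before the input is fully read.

(p, cccaccbbab, $) ⊢ (q, ccaccbbab, V$) ⊢ (q, ccaccbbab, $) ⊢ (p, caccbbab, Y$) ⊢ (p, accbbab, $) ⊢ (q, ccbbab, XV$) ⊢ (q, cbbab, V$) ⊢ (q, cbbab, $) ⊢ (p, bbab, Y$) ⊢ (q, bab, YY$) ⊢ (p, ab, VYY$) ⊢ (p, b, XYY$) ⊢ (q, ε, XYY$)
All input consumed; M is in state q.

q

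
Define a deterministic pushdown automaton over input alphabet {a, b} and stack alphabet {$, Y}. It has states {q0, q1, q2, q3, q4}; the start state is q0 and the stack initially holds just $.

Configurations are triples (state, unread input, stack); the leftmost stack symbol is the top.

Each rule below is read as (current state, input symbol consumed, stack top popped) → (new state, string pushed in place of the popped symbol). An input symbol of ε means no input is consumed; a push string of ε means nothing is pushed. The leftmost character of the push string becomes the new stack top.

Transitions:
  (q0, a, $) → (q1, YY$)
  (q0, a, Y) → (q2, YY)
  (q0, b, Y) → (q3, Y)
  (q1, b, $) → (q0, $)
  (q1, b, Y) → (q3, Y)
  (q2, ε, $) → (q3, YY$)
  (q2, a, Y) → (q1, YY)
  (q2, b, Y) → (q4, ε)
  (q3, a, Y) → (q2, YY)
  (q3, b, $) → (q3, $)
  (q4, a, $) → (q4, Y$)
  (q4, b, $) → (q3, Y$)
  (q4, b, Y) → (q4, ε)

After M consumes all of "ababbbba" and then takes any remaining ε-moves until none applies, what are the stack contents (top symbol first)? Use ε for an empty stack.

YY$

(q0, ababbbba, $)
  read a, top $: go to q1, push YY$ → (q1, babbbba, YY$)
  read b, top Y: go to q3, push Y → (q3, abbbba, YY$)
  read a, top Y: go to q2, push YY → (q2, bbbba, YYY$)
  read b, top Y: go to q4, push ε → (q4, bbba, YY$)
  read b, top Y: go to q4, push ε → (q4, bba, Y$)
  read b, top Y: go to q4, push ε → (q4, ba, $)
  read b, top $: go to q3, push Y$ → (q3, a, Y$)
  read a, top Y: go to q2, push YY → (q2, ε, YY$)
All input consumed in state q2 with stack YY$.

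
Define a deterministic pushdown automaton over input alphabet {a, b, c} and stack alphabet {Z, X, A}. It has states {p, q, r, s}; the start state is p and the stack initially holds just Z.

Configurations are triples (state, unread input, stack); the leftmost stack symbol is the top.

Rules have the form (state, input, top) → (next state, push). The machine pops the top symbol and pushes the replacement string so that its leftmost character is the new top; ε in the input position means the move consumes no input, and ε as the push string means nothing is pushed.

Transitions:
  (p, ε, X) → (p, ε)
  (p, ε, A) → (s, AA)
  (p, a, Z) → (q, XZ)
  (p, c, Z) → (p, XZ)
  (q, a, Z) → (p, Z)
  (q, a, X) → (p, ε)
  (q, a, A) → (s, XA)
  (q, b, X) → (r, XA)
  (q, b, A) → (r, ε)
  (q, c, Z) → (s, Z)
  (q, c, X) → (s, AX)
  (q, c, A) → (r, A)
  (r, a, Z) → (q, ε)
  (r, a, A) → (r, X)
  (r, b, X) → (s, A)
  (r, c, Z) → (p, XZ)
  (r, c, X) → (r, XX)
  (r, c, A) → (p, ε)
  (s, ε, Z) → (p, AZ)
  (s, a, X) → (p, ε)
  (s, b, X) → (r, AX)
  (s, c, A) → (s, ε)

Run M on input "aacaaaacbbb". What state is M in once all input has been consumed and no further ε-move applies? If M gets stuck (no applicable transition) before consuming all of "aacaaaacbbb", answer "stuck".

stuck

(p, aacaaaacbbb, Z) ⊢ (q, acaaaacbbb, XZ) ⊢ (p, caaaacbbb, Z) ⊢ (p, aaaacbbb, XZ) ⊢ (p, aaaacbbb, Z) ⊢ (q, aaacbbb, XZ) ⊢ (p, aacbbb, Z) ⊢ (q, acbbb, XZ) ⊢ (p, cbbb, Z) ⊢ (p, bbb, XZ) ⊢ (p, bbb, Z)
No transition for (p, b, top Z); M blocks with input bbb remaining.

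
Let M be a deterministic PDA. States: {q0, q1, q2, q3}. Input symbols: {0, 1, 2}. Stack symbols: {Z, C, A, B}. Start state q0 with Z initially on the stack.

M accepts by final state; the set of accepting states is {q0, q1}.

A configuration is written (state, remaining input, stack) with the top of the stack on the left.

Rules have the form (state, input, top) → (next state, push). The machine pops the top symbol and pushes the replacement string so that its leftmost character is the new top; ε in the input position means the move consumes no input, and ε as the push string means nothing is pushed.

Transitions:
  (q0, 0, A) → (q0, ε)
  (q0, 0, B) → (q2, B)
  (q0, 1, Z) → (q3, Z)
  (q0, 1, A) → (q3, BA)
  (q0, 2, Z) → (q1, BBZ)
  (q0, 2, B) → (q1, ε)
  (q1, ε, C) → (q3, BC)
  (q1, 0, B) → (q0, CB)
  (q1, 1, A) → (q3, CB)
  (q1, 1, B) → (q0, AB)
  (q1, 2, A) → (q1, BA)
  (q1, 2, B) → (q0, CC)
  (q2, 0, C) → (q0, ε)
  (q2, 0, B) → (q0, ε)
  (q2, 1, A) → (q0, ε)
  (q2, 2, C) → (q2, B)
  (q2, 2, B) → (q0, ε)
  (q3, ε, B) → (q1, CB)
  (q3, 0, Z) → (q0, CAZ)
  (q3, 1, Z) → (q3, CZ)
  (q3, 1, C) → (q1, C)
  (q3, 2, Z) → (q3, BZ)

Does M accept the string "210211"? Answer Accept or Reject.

(q0, 210211, Z)
  read 2, top Z: go to q1, push BBZ → (q1, 10211, BBZ)
  read 1, top B: go to q0, push AB → (q0, 0211, ABBZ)
  read 0, top A: go to q0, push ε → (q0, 211, BBZ)
  read 2, top B: go to q1, push ε → (q1, 11, BZ)
  read 1, top B: go to q0, push AB → (q0, 1, ABZ)
  read 1, top A: go to q3, push BA → (q3, ε, BABZ)
  ε-move, top B: go to q1, push CB → (q1, ε, CBABZ)
All input consumed; state q1 ∈ F.

Accept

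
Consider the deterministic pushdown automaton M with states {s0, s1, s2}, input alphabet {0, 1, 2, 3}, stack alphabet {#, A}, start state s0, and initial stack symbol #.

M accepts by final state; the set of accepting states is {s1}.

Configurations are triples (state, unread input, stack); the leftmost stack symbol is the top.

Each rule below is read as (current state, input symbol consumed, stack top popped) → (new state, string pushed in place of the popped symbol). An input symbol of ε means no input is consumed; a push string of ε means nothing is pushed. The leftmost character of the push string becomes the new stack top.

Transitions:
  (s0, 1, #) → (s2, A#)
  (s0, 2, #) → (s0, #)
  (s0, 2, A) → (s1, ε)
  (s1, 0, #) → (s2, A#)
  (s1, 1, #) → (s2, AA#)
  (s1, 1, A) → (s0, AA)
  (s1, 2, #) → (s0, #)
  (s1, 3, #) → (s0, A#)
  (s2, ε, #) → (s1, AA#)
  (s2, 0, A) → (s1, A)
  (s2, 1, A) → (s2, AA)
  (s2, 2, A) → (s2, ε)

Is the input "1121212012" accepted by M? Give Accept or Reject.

(s0, 1121212012, #)
  read 1, top #: go to s2, push A# → (s2, 121212012, A#)
  read 1, top A: go to s2, push AA → (s2, 21212012, AA#)
  read 2, top A: go to s2, push ε → (s2, 1212012, A#)
  read 1, top A: go to s2, push AA → (s2, 212012, AA#)
  read 2, top A: go to s2, push ε → (s2, 12012, A#)
  read 1, top A: go to s2, push AA → (s2, 2012, AA#)
  read 2, top A: go to s2, push ε → (s2, 012, A#)
  read 0, top A: go to s1, push A → (s1, 12, A#)
  read 1, top A: go to s0, push AA → (s0, 2, AA#)
  read 2, top A: go to s1, push ε → (s1, ε, A#)
All input consumed; state s1 ∈ F.

Accept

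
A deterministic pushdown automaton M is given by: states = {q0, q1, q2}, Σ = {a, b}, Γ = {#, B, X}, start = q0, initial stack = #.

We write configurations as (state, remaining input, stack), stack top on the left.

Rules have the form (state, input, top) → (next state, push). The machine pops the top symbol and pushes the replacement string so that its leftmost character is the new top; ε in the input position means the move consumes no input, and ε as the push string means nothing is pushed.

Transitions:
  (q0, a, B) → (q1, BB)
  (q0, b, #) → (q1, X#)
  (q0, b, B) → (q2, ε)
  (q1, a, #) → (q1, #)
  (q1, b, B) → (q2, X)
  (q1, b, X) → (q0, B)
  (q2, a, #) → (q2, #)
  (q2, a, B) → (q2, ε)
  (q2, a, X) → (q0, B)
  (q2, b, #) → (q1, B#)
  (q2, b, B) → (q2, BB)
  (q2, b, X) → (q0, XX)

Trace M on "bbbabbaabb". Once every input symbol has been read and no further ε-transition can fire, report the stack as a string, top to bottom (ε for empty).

XXB#

(q0, bbbabbaabb, #)
  read b, top #: go to q1, push X# → (q1, bbabbaabb, X#)
  read b, top X: go to q0, push B → (q0, babbaabb, B#)
  read b, top B: go to q2, push ε → (q2, abbaabb, #)
  read a, top #: go to q2, push # → (q2, bbaabb, #)
  read b, top #: go to q1, push B# → (q1, baabb, B#)
  read b, top B: go to q2, push X → (q2, aabb, X#)
  read a, top X: go to q0, push B → (q0, abb, B#)
  read a, top B: go to q1, push BB → (q1, bb, BB#)
  read b, top B: go to q2, push X → (q2, b, XB#)
  read b, top X: go to q0, push XX → (q0, ε, XXB#)
All input consumed in state q0 with stack XXB#.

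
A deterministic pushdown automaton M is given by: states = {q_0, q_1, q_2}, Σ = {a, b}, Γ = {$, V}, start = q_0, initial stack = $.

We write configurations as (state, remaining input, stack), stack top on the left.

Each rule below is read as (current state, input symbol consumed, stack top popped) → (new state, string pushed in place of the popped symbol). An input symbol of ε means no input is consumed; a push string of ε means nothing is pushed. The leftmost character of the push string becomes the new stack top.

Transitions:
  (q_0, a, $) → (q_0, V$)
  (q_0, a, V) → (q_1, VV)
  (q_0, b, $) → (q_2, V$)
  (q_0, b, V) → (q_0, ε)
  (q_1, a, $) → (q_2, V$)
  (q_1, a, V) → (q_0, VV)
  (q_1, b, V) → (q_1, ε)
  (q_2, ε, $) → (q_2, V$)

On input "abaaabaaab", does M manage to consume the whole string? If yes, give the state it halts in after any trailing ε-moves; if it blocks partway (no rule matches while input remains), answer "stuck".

q_1

(q_0, abaaabaaab, $)
  read a, top $: go to q_0, push V$ → (q_0, baaabaaab, V$)
  read b, top V: go to q_0, push ε → (q_0, aaabaaab, $)
  read a, top $: go to q_0, push V$ → (q_0, aabaaab, V$)
  read a, top V: go to q_1, push VV → (q_1, abaaab, VV$)
  read a, top V: go to q_0, push VV → (q_0, baaab, VVV$)
  read b, top V: go to q_0, push ε → (q_0, aaab, VV$)
  read a, top V: go to q_1, push VV → (q_1, aab, VVV$)
  read a, top V: go to q_0, push VV → (q_0, ab, VVVV$)
  read a, top V: go to q_1, push VV → (q_1, b, VVVVV$)
  read b, top V: go to q_1, push ε → (q_1, ε, VVVV$)
All input consumed; M is in state q_1.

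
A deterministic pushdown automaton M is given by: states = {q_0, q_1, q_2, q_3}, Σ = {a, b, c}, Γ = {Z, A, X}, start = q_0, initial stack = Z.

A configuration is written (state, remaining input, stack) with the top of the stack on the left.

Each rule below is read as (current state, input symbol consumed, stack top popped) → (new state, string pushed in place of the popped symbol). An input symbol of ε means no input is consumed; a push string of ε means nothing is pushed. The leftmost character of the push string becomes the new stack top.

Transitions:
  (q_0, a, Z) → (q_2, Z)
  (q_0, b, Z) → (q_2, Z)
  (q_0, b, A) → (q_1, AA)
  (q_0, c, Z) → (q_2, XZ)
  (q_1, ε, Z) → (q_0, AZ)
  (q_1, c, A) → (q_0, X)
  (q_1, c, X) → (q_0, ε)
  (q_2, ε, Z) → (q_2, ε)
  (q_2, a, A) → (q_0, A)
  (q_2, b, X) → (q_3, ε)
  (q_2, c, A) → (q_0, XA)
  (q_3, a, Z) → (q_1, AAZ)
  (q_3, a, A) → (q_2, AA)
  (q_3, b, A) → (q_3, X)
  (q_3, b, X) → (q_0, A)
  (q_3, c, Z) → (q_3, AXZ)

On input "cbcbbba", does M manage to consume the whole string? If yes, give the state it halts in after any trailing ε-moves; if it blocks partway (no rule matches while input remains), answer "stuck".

stuck

(q_0, cbcbbba, Z) ⊢ (q_2, bcbbba, XZ) ⊢ (q_3, cbbba, Z) ⊢ (q_3, bbba, AXZ) ⊢ (q_3, bba, XXZ) ⊢ (q_0, ba, AXZ) ⊢ (q_1, a, AAXZ)
No transition for (q_1, a, top A); M blocks with input a remaining.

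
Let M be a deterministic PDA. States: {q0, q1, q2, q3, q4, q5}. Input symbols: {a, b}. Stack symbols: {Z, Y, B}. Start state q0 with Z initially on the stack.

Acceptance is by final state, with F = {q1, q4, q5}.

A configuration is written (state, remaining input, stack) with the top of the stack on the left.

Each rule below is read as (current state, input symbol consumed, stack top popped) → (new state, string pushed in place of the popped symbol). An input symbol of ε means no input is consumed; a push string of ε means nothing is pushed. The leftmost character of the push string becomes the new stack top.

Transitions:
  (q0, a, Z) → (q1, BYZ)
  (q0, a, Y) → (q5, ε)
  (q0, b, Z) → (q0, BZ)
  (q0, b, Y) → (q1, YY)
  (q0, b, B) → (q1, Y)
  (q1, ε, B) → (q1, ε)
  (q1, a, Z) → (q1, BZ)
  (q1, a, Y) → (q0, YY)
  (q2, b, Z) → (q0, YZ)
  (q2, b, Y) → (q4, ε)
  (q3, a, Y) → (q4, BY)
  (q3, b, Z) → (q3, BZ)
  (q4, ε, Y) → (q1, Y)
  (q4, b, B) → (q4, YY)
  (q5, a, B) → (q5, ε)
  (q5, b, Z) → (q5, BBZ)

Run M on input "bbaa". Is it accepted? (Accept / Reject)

(q0, bbaa, Z) ⊢ (q0, baa, BZ) ⊢ (q1, aa, YZ) ⊢ (q0, a, YYZ) ⊢ (q5, ε, YZ)
All input consumed; state q5 ∈ F.

Accept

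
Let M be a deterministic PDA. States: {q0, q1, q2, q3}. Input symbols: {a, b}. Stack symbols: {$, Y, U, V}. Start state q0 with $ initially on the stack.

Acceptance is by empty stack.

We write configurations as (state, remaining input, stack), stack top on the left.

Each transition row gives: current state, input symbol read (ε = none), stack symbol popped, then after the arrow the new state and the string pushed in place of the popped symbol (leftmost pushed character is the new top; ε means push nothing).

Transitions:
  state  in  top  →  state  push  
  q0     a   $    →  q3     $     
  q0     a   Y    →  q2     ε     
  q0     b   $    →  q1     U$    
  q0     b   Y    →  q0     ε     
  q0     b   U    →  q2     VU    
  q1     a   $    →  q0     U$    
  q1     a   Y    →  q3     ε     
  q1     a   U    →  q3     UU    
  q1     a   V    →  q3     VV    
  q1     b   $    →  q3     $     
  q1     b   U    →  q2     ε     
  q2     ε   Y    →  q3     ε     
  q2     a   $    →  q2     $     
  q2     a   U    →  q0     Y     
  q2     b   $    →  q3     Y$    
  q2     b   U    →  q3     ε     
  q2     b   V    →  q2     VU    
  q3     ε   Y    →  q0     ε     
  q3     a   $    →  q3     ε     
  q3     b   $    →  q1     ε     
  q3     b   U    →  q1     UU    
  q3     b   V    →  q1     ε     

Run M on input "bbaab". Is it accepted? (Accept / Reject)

Reject

(q0, bbaab, $)
  read b, top $: go to q1, push U$ → (q1, baab, U$)
  read b, top U: go to q2, push ε → (q2, aab, $)
  read a, top $: go to q2, push $ → (q2, ab, $)
  read a, top $: go to q2, push $ → (q2, b, $)
  read b, top $: go to q3, push Y$ → (q3, ε, Y$)
  ε-move, top Y: go to q0, push ε → (q0, ε, $)
All input consumed; stack is $, not empty, and no further ε-move applies.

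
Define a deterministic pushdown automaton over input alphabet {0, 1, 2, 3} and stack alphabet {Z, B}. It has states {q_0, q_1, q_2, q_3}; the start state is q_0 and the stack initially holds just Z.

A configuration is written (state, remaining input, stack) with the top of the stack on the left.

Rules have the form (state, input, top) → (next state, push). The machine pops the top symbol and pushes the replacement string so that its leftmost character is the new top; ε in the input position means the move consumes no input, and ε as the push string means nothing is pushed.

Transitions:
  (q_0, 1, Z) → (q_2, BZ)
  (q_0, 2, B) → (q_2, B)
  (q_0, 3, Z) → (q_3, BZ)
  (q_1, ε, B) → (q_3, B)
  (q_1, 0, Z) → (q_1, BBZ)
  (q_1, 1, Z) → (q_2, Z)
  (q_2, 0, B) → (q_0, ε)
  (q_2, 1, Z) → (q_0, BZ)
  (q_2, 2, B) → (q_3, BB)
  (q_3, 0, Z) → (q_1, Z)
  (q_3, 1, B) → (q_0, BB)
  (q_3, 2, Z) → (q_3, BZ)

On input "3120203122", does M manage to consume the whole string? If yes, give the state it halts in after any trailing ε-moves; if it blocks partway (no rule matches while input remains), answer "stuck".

q_3

(q_0, 3120203122, Z) ⊢ (q_3, 120203122, BZ) ⊢ (q_0, 20203122, BBZ) ⊢ (q_2, 0203122, BBZ) ⊢ (q_0, 203122, BZ) ⊢ (q_2, 03122, BZ) ⊢ (q_0, 3122, Z) ⊢ (q_3, 122, BZ) ⊢ (q_0, 22, BBZ) ⊢ (q_2, 2, BBZ) ⊢ (q_3, ε, BBBZ)
All input consumed; M is in state q_3.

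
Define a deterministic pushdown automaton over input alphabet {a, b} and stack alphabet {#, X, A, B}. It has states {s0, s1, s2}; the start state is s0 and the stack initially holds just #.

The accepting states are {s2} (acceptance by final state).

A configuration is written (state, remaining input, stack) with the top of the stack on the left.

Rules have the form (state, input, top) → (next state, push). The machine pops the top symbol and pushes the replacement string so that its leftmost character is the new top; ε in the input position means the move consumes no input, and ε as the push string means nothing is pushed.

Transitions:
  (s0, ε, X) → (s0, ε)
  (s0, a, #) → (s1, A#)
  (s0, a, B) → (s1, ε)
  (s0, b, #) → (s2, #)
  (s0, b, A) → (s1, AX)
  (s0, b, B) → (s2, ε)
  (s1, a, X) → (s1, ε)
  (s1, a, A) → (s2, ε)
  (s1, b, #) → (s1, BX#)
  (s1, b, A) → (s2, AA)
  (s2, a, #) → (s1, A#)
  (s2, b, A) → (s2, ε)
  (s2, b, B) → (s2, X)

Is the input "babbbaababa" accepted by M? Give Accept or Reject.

Reject

(s0, babbbaababa, #)
  read b, top #: go to s2, push # → (s2, abbbaababa, #)
  read a, top #: go to s1, push A# → (s1, bbbaababa, A#)
  read b, top A: go to s2, push AA → (s2, bbaababa, AA#)
  read b, top A: go to s2, push ε → (s2, baababa, A#)
  read b, top A: go to s2, push ε → (s2, aababa, #)
  read a, top #: go to s1, push A# → (s1, ababa, A#)
  read a, top A: go to s2, push ε → (s2, baba, #)
No transition applies at (s2, baba, #); input not fully consumed.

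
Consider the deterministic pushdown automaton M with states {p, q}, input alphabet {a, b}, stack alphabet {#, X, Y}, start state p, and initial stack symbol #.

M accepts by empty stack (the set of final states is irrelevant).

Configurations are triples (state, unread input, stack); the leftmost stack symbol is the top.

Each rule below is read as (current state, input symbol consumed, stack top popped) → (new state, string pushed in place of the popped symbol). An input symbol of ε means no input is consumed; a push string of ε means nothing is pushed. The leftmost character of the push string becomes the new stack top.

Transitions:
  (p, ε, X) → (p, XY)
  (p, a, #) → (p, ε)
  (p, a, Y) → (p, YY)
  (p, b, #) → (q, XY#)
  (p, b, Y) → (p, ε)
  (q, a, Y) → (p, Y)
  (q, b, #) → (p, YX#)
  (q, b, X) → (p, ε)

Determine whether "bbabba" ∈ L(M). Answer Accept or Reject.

Accept

(p, bbabba, #)
  read b, top #: go to q, push XY# → (q, babba, XY#)
  read b, top X: go to p, push ε → (p, abba, Y#)
  read a, top Y: go to p, push YY → (p, bba, YY#)
  read b, top Y: go to p, push ε → (p, ba, Y#)
  read b, top Y: go to p, push ε → (p, a, #)
  read a, top #: go to p, push ε → (p, ε, ε)
All input consumed and the stack is empty.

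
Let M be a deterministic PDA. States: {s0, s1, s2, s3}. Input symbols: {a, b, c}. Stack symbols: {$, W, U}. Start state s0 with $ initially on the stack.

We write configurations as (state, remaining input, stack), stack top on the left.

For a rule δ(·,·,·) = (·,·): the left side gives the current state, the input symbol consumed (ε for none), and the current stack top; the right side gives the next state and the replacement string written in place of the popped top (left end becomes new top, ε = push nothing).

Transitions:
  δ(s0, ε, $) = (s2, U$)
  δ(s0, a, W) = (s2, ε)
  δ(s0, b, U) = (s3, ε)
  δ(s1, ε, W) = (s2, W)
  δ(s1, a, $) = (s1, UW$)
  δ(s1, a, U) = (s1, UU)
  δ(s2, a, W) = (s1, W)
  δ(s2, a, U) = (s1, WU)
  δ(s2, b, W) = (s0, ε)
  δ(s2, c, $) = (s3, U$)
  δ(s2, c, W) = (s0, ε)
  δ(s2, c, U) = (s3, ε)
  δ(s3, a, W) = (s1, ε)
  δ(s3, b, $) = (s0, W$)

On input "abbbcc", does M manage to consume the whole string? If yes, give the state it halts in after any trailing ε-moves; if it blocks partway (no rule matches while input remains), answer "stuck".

stuck

(s0, abbbcc, $) ⊢ (s2, abbbcc, U$) ⊢ (s1, bbbcc, WU$) ⊢ (s2, bbbcc, WU$) ⊢ (s0, bbcc, U$) ⊢ (s3, bcc, $) ⊢ (s0, cc, W$)
No transition for (s0, c, top W); M blocks with input cc remaining.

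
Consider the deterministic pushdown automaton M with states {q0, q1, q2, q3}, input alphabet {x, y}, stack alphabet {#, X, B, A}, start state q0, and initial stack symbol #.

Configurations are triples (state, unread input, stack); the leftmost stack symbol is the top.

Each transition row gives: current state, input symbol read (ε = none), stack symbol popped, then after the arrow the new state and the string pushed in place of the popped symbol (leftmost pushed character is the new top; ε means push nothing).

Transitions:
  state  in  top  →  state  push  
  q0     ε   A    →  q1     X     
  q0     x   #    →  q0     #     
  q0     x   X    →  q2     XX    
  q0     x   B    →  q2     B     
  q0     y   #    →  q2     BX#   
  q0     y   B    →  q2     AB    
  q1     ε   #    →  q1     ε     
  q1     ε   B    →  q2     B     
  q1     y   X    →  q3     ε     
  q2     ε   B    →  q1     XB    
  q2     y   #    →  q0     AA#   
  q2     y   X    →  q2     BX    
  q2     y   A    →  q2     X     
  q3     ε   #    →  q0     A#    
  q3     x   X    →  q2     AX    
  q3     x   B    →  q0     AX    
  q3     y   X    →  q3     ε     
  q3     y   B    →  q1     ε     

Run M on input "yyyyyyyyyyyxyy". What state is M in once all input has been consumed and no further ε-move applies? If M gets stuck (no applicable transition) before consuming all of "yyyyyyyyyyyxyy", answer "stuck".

(q0, yyyyyyyyyyyxyy, #)
  read y, top #: go to q2, push BX# → (q2, yyyyyyyyyyxyy, BX#)
  ε-move, top B: go to q1, push XB → (q1, yyyyyyyyyyxyy, XBX#)
  read y, top X: go to q3, push ε → (q3, yyyyyyyyyxyy, BX#)
  read y, top B: go to q1, push ε → (q1, yyyyyyyyxyy, X#)
  read y, top X: go to q3, push ε → (q3, yyyyyyyxyy, #)
  ε-move, top #: go to q0, push A# → (q0, yyyyyyyxyy, A#)
  ε-move, top A: go to q1, push X → (q1, yyyyyyyxyy, X#)
  read y, top X: go to q3, push ε → (q3, yyyyyyxyy, #)
  ε-move, top #: go to q0, push A# → (q0, yyyyyyxyy, A#)
  ε-move, top A: go to q1, push X → (q1, yyyyyyxyy, X#)
  read y, top X: go to q3, push ε → (q3, yyyyyxyy, #)
  ε-move, top #: go to q0, push A# → (q0, yyyyyxyy, A#)
  ε-move, top A: go to q1, push X → (q1, yyyyyxyy, X#)
  read y, top X: go to q3, push ε → (q3, yyyyxyy, #)
  ε-move, top #: go to q0, push A# → (q0, yyyyxyy, A#)
  ε-move, top A: go to q1, push X → (q1, yyyyxyy, X#)
  read y, top X: go to q3, push ε → (q3, yyyxyy, #)
  ε-move, top #: go to q0, push A# → (q0, yyyxyy, A#)
  ε-move, top A: go to q1, push X → (q1, yyyxyy, X#)
  read y, top X: go to q3, push ε → (q3, yyxyy, #)
  ε-move, top #: go to q0, push A# → (q0, yyxyy, A#)
  ε-move, top A: go to q1, push X → (q1, yyxyy, X#)
  read y, top X: go to q3, push ε → (q3, yxyy, #)
  ε-move, top #: go to q0, push A# → (q0, yxyy, A#)
  ε-move, top A: go to q1, push X → (q1, yxyy, X#)
  read y, top X: go to q3, push ε → (q3, xyy, #)
  ε-move, top #: go to q0, push A# → (q0, xyy, A#)
  ε-move, top A: go to q1, push X → (q1, xyy, X#)
No transition for (q1, x, top X); M blocks with input xyy remaining.

stuck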